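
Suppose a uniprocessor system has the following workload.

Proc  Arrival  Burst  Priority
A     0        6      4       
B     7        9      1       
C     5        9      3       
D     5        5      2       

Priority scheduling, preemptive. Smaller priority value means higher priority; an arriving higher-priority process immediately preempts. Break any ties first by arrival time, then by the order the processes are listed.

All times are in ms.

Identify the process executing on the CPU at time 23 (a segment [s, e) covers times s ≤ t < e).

C

Schedule: | A 0-5 | D 5-7 | B 7-16 | D 16-19 | C 19-28 | A 28-29 |
Completion: A=29  B=16  C=28  D=19
Turnaround (C−A): A=29  B=9  C=23  D=14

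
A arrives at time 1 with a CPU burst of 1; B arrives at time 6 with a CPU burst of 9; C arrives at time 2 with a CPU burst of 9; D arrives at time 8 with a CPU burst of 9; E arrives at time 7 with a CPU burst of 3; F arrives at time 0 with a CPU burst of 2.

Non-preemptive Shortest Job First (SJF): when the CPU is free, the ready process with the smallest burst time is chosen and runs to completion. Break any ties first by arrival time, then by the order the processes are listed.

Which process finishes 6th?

D

Schedule: | F 0-2 | A 2-3 | C 3-12 | E 12-15 | B 15-24 | D 24-33 |
Completion: A=3  B=24  C=12  D=33  E=15  F=2
Finish order: F → A → C → E → B → D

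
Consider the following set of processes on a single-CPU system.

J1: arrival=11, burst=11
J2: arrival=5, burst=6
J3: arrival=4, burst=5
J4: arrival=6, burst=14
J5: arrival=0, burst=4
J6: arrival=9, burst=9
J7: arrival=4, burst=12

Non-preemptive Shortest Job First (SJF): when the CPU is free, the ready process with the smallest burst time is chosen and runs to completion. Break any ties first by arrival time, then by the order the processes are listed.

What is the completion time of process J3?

9

Schedule: | J5 0-4 | J3 4-9 | J2 9-15 | J6 15-24 | J1 24-35 | J7 35-47 | J4 47-61 |
Completion: J1=35  J2=15  J3=9  J4=61  J5=4  J6=24  J7=47
Turnaround (C−A): J1=24  J2=10  J3=5  J4=55  J5=4  J6=15  J7=43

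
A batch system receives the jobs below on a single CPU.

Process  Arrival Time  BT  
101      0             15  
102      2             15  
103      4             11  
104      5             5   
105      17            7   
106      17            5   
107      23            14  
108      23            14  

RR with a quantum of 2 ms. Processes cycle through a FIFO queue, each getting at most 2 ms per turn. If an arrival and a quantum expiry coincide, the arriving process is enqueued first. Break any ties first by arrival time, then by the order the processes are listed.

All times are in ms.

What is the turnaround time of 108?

63

Schedule: | 101 0-2 | 102 2-4 | 101 4-6 | 103 6-8 | 102 8-10 | 104 10-12 | 101 12-14 | 103 14-16 | 102 16-18 | 104 18-20 | 101 20-22 | 103 22-24 | 105 24-26 | 106 26-28 | 102 28-30 | 104 30-31 | 101 31-33 | 107 33-35 | 108 35-37 | 103 37-39 | 105 39-41 | 106 41-43 | 102 43-45 | 101 45-47 | 107 47-49 | 108 49-51 | 103 51-53 | 105 53-55 | 106 55-56 | 102 56-58 | 101 58-60 | 107 60-62 | 108 62-64 | 103 64-65 | 105 65-66 | 102 66-68 | 101 68-69 | 107 69-71 | 108 71-73 | 102 73-74 | 107 74-76 | 108 76-78 | 107 78-80 | 108 80-82 | 107 82-84 | 108 84-86 |
Completion: 101=69  102=74  103=65  104=31  105=66  106=56  107=84  108=86
Turnaround (C−A): 101=69  102=72  103=61  104=26  105=49  106=39  107=61  108=63
Turnaround(108) = completion − arrival = 86 − 23 = 63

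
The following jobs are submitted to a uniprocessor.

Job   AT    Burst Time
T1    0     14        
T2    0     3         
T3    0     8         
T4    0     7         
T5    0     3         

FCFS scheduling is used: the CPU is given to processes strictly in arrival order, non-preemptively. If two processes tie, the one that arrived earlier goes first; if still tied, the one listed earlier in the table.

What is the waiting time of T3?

Schedule: | T1 0-14 | T2 14-17 | T3 17-25 | T4 25-32 | T5 32-35 |
Completion: T1=14  T2=17  T3=25  T4=32  T5=35
Waiting(T3) = turnaround − burst = 25 − 8 = 17

17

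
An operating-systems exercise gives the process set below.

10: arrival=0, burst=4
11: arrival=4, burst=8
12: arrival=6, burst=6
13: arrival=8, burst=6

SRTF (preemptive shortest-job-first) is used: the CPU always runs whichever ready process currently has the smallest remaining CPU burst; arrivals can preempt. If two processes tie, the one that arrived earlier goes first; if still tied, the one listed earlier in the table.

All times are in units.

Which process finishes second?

11

Gantt: | 10 0-4 | 11 4-12 | 12 12-18 | 13 18-24 |
Completion: 10=4  11=12  12=18  13=24
Finish order: 10 → 11 → 12 → 13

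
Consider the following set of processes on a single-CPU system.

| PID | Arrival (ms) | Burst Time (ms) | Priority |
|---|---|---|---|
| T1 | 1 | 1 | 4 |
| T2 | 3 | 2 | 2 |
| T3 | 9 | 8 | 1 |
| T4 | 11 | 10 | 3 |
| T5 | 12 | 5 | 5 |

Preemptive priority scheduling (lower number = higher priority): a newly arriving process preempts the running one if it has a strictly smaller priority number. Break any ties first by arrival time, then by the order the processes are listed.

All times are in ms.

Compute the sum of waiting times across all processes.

Schedule: | idle 0-1 | T1 1-2 | idle 2-3 | T2 3-5 | idle 5-9 | T3 9-17 | T4 17-27 | T5 27-32 |
Completion: T1=2  T2=5  T3=17  T4=27  T5=32
Turnaround (C−A): T1=1  T2=2  T3=8  T4=16  T5=20
Waiting = turnaround − burst: T1=0, T2=0, T3=0, T4=6, T5=15
Total waiting = 0 + 0 + 0 + 6 + 15 = 21

21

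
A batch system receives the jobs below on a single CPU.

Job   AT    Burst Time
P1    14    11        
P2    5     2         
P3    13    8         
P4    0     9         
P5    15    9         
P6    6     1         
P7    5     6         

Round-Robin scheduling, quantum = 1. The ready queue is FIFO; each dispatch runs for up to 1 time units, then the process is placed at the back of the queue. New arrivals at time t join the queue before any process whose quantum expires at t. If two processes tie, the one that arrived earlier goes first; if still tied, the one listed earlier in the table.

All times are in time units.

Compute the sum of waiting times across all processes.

88

Timeline: | P4 0-5 | P2 5-6 | P7 6-7 | P4 7-8 | P6 8-9 | P2 9-10 | P7 10-11 | P4 11-12 | P7 12-13 | P4 13-14 | P3 14-15 | P7 15-16 | P1 16-17 | P4 17-18 | P5 18-19 | P3 19-20 | P7 20-21 | P1 21-22 | P5 22-23 | P3 23-24 | P7 24-25 | P1 25-26 | P5 26-27 | P3 27-28 | P1 28-29 | P5 29-30 | P3 30-31 | P1 31-32 | P5 32-33 | P3 33-34 | P1 34-35 | P5 35-36 | P3 36-37 | P1 37-38 | P5 38-39 | P3 39-40 | P1 40-41 | P5 41-42 | P1 42-43 | P5 43-44 | P1 44-46 |
Completion: P1=46  P2=10  P3=40  P4=18  P5=44  P6=9  P7=25
Waiting = turnaround − burst: P1=21, P2=3, P3=19, P4=9, P5=20, P6=2, P7=14
Total waiting = 21 + 3 + 19 + 9 + 20 + 2 + 14 = 88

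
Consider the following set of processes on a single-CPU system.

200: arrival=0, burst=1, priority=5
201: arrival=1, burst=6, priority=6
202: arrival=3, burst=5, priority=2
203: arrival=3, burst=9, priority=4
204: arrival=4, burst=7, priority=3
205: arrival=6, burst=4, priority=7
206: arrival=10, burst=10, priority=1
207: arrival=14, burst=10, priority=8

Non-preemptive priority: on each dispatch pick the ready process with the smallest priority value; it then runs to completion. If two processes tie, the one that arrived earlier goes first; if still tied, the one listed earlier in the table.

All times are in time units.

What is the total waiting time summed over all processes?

Gantt: | 200 0-1 | 201 1-7 | 202 7-12 | 206 12-22 | 204 22-29 | 203 29-38 | 205 38-42 | 207 42-52 |
Completion: 200=1  201=7  202=12  203=38  204=29  205=42  206=22  207=52
Turnaround (C−A): 200=1  201=6  202=9  203=35  204=25  205=36  206=12  207=38
Waiting = turnaround − burst: 200=0, 201=0, 202=4, 203=26, 204=18, 205=32, 206=2, 207=28
Total waiting = 0 + 0 + 4 + 26 + 18 + 32 + 2 + 28 = 110

110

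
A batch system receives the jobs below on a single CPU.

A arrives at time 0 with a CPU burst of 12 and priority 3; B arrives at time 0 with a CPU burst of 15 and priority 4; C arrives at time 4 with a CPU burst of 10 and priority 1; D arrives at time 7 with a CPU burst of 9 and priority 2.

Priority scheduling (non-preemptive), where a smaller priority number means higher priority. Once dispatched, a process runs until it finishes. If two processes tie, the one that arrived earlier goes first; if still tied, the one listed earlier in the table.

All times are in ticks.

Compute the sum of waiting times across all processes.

54

Gantt: | A 0-12 | C 12-22 | D 22-31 | B 31-46 |
Completion: A=12  B=46  C=22  D=31
Waiting = turnaround − burst: A=0, B=31, C=8, D=15
Total waiting = 0 + 31 + 8 + 15 = 54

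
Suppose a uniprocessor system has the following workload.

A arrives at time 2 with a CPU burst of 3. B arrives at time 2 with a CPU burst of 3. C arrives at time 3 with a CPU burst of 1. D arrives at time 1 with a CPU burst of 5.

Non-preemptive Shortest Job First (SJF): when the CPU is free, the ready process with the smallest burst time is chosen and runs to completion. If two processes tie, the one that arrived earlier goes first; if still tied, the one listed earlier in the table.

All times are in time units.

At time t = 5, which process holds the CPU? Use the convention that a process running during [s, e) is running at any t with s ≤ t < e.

D

Schedule: | idle 0-1 | D 1-6 | C 6-7 | A 7-10 | B 10-13 |
Completion: A=10  B=13  C=7  D=6
Turnaround (C−A): A=8  B=11  C=4  D=5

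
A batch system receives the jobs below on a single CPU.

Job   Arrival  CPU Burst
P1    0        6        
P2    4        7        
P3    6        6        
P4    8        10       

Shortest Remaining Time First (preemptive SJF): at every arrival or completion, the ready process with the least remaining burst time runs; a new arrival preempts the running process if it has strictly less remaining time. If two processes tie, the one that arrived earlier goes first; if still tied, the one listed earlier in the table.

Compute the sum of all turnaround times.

Timeline: | P1 0-6 | P3 6-12 | P2 12-19 | P4 19-29 |
Completion: P1=6  P2=19  P3=12  P4=29
Turnaround = completion − arrival: P1=6, P2=15, P3=6, P4=21
Total turnaround = 6 + 15 + 6 + 21 = 48

48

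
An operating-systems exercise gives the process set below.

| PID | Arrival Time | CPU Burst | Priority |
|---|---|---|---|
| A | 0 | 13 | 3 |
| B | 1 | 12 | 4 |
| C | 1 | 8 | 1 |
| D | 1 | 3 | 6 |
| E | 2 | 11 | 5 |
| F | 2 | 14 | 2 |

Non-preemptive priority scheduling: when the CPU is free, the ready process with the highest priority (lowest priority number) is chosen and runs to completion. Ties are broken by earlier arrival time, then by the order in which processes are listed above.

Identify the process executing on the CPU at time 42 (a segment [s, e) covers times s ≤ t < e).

Schedule: | A 0-13 | C 13-21 | F 21-35 | B 35-47 | E 47-58 | D 58-61 |
Completion: A=13  B=47  C=21  D=61  E=58  F=35

B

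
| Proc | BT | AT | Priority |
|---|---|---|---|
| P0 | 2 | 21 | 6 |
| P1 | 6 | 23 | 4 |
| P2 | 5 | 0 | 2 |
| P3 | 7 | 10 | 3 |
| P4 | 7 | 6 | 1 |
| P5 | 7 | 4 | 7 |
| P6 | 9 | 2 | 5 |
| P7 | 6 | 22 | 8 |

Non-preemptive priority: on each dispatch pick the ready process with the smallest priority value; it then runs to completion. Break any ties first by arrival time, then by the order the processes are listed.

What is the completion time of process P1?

34

Schedule: | P2 0-5 | P6 5-14 | P4 14-21 | P3 21-28 | P1 28-34 | P0 34-36 | P5 36-43 | P7 43-49 |
Completion: P0=36  P1=34  P2=5  P3=28  P4=21  P5=43  P6=14  P7=49
Turnaround (C−A): P0=15  P1=11  P2=5  P3=18  P4=15  P5=39  P6=12  P7=27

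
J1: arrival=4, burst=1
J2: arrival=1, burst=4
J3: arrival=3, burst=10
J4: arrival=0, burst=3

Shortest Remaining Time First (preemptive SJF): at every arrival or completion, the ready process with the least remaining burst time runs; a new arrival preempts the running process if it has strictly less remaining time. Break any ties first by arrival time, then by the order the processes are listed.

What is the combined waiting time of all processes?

8

Schedule: | J4 0-3 | J2 3-4 | J1 4-5 | J2 5-8 | J3 8-18 |
Completion: J1=5  J2=8  J3=18  J4=3
Waiting = turnaround − burst: J1=0, J2=3, J3=5, J4=0
Total waiting = 0 + 3 + 5 + 0 = 8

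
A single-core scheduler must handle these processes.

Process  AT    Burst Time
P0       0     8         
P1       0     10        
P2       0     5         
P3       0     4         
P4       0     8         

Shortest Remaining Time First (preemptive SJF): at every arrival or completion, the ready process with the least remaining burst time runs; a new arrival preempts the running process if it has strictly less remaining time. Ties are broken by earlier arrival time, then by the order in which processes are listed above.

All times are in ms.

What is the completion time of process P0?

Gantt: | P3 0-4 | P2 4-9 | P0 9-17 | P4 17-25 | P1 25-35 |
Completion: P0=17  P1=35  P2=9  P3=4  P4=25
Turnaround (C−A): P0=17  P1=35  P2=9  P3=4  P4=25

17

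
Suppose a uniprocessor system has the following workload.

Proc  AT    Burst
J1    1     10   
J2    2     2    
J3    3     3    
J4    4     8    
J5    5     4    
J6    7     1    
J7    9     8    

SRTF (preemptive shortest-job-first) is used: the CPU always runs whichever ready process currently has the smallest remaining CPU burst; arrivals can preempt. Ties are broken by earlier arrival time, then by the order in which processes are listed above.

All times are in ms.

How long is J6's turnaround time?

1

Schedule: | idle 0-1 | J1 1-2 | J2 2-4 | J3 4-7 | J6 7-8 | J5 8-12 | J4 12-20 | J7 20-28 | J1 28-37 |
Completion: J1=37  J2=4  J3=7  J4=20  J5=12  J6=8  J7=28
Turnaround (C−A): J1=36  J2=2  J3=4  J4=16  J5=7  J6=1  J7=19
Turnaround(J6) = completion − arrival = 8 − 7 = 1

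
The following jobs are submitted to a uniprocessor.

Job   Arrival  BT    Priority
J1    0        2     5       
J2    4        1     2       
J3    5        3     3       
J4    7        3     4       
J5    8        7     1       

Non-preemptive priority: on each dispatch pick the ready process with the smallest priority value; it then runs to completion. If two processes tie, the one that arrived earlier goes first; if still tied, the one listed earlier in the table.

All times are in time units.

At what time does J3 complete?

Schedule: | J1 0-2 | idle 2-4 | J2 4-5 | J3 5-8 | J5 8-15 | J4 15-18 |
Completion: J1=2  J2=5  J3=8  J4=18  J5=15
Turnaround (C−A): J1=2  J2=1  J3=3  J4=11  J5=7

8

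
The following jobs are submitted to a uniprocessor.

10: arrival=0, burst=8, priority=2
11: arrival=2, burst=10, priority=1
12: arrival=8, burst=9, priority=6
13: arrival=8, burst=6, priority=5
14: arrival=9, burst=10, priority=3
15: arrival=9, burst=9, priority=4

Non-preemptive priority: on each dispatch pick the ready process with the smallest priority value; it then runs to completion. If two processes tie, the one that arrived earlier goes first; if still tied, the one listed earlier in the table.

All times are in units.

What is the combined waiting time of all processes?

Schedule: | 10 0-8 | 11 8-18 | 14 18-28 | 15 28-37 | 13 37-43 | 12 43-52 |
Completion: 10=8  11=18  12=52  13=43  14=28  15=37
Waiting = turnaround − burst: 10=0, 11=6, 12=35, 13=29, 14=9, 15=19
Total waiting = 0 + 6 + 35 + 29 + 9 + 19 = 98

98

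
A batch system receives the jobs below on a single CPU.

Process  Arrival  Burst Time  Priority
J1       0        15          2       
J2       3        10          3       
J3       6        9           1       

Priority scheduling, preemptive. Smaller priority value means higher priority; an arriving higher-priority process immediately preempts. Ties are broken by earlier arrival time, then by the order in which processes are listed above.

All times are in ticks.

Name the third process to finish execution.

Timeline: | J1 0-6 | J3 6-15 | J1 15-24 | J2 24-34 |
Completion: J1=24  J2=34  J3=15
Finish order: J3 → J1 → J2

J2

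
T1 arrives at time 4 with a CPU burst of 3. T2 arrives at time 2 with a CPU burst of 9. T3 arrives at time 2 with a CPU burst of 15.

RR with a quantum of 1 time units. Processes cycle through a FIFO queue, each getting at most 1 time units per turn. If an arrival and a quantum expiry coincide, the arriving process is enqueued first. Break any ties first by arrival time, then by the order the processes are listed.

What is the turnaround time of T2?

Timeline: | idle 0-2 | T2 2-3 | T3 3-4 | T2 4-5 | T1 5-6 | T3 6-7 | T2 7-8 | T1 8-9 | T3 9-10 | T2 10-11 | T1 11-12 | T3 12-13 | T2 13-14 | T3 14-15 | T2 15-16 | T3 16-17 | T2 17-18 | T3 18-19 | T2 19-20 | T3 20-21 | T2 21-22 | T3 22-29 |
Completion: T1=12  T2=22  T3=29
Turnaround (C−A): T1=8  T2=20  T3=27
Turnaround(T2) = completion − arrival = 22 − 2 = 20

20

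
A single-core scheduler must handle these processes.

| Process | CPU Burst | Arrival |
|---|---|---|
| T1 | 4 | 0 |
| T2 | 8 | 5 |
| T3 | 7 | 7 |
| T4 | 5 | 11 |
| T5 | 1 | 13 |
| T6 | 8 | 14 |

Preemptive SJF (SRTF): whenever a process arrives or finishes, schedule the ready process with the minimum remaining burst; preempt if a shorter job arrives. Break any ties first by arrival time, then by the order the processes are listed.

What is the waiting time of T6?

Schedule: | T1 0-4 | idle 4-5 | T2 5-13 | T5 13-14 | T4 14-19 | T3 19-26 | T6 26-34 |
Completion: T1=4  T2=13  T3=26  T4=19  T5=14  T6=34
Turnaround (C−A): T1=4  T2=8  T3=19  T4=8  T5=1  T6=20
Waiting(T6) = turnaround − burst = 20 − 8 = 12

12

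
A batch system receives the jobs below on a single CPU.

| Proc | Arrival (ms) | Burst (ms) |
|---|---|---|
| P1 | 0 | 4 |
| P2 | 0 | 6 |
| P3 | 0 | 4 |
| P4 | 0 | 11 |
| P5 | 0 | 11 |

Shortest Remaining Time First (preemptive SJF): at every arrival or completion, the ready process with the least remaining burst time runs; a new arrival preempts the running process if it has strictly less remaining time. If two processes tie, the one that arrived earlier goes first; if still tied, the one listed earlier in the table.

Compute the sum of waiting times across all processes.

51

Schedule: | P1 0-4 | P3 4-8 | P2 8-14 | P4 14-25 | P5 25-36 |
Completion: P1=4  P2=14  P3=8  P4=25  P5=36
Waiting = turnaround − burst: P1=0, P2=8, P3=4, P4=14, P5=25
Total waiting = 0 + 8 + 4 + 14 + 25 = 51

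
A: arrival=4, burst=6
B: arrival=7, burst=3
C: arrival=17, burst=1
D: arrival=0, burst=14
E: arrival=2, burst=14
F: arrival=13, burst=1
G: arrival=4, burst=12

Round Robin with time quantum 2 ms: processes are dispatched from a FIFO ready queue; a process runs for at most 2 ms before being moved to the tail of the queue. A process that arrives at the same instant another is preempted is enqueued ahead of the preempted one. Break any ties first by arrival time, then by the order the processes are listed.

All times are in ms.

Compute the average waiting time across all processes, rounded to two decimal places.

22.00

Timeline: | D 0-2 | E 2-4 | D 4-6 | A 6-8 | G 8-10 | E 10-12 | D 12-14 | B 14-16 | A 16-18 | G 18-20 | E 20-22 | F 22-23 | D 23-25 | B 25-26 | C 26-27 | A 27-29 | G 29-31 | E 31-33 | D 33-35 | G 35-37 | E 37-39 | D 39-41 | G 41-43 | E 43-45 | D 45-47 | G 47-49 | E 49-51 |
Completion: A=29  B=26  C=27  D=47  E=51  F=23  G=49
Turnaround (C−A): A=25  B=19  C=10  D=47  E=49  F=10  G=45
Waiting times: A=19, B=16, C=9, D=33, E=35, F=9, G=33
Average waiting = (19+16+9+33+35+9+33) / 7 = 154/7 = 22.00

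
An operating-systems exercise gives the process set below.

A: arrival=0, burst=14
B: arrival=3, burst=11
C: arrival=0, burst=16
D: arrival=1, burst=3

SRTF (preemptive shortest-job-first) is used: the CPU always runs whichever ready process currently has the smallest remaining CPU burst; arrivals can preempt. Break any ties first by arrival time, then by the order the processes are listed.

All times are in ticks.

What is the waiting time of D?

Timeline: | A 0-1 | D 1-4 | B 4-15 | A 15-28 | C 28-44 |
Completion: A=28  B=15  C=44  D=4
Turnaround (C−A): A=28  B=12  C=44  D=3
Waiting(D) = turnaround − burst = 3 − 3 = 0

0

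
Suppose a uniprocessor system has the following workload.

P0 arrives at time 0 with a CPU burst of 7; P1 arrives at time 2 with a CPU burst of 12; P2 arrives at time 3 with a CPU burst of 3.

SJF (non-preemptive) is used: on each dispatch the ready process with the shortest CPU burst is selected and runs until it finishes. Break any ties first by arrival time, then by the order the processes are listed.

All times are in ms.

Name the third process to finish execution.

Timeline: | P0 0-7 | P2 7-10 | P1 10-22 |
Completion: P0=7  P1=22  P2=10
Turnaround (C−A): P0=7  P1=20  P2=7
Finish order: P0 → P2 → P1

P1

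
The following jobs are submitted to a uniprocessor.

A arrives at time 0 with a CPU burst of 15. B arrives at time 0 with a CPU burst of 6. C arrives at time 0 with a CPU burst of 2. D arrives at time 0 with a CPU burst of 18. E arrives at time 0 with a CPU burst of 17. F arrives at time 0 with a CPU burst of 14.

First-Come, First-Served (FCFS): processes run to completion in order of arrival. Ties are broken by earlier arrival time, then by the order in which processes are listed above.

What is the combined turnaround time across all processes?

Schedule: | A 0-15 | B 15-21 | C 21-23 | D 23-41 | E 41-58 | F 58-72 |
Completion: A=15  B=21  C=23  D=41  E=58  F=72
Turnaround (C−A): A=15  B=21  C=23  D=41  E=58  F=72
Turnaround = completion − arrival: A=15, B=21, C=23, D=41, E=58, F=72
Total turnaround = 15 + 21 + 23 + 41 + 58 + 72 = 230

230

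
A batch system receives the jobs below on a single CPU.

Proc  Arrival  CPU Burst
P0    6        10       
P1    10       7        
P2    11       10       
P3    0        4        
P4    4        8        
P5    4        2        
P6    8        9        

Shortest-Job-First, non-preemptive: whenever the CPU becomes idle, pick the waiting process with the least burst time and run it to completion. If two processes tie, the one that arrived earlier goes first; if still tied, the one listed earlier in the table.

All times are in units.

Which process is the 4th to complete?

P1

Timeline: | P3 0-4 | P5 4-6 | P4 6-14 | P1 14-21 | P6 21-30 | P0 30-40 | P2 40-50 |
Completion: P0=40  P1=21  P2=50  P3=4  P4=14  P5=6  P6=30
Finish order: P3 → P5 → P4 → P1 → P6 → P0 → P2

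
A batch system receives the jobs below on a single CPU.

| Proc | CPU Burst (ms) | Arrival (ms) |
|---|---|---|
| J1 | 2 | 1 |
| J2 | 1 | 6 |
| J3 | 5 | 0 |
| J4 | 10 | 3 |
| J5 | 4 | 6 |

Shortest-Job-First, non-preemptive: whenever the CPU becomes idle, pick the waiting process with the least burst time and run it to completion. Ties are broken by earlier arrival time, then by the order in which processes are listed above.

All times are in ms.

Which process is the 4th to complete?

J5

Schedule: | J3 0-5 | J1 5-7 | J2 7-8 | J5 8-12 | J4 12-22 |
Completion: J1=7  J2=8  J3=5  J4=22  J5=12
Turnaround (C−A): J1=6  J2=2  J3=5  J4=19  J5=6
Finish order: J3 → J1 → J2 → J5 → J4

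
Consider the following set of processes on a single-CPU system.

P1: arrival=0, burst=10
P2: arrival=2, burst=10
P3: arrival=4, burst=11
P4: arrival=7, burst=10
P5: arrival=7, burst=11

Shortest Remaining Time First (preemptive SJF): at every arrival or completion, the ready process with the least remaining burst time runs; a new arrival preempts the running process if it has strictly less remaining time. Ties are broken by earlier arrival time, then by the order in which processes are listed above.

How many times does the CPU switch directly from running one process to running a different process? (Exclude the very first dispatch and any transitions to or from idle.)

4

Timeline: | P1 0-10 | P2 10-20 | P4 20-30 | P3 30-41 | P5 41-52 |
Completion: P1=10  P2=20  P3=41  P4=30  P5=52
Turnaround (C−A): P1=10  P2=18  P3=37  P4=23  P5=45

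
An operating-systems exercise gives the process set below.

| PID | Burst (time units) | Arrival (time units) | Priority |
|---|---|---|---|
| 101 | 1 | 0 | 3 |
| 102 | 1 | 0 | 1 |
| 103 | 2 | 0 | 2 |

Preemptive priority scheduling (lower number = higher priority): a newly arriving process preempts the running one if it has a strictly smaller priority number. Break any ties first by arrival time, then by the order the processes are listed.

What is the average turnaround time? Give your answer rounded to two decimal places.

Schedule: | 102 0-1 | 103 1-3 | 101 3-4 |
Completion: 101=4  102=1  103=3
Turnaround times: 101=4, 102=1, 103=3
Average turnaround = (4+1+3) / 3 = 8/3 = 2.67

2.67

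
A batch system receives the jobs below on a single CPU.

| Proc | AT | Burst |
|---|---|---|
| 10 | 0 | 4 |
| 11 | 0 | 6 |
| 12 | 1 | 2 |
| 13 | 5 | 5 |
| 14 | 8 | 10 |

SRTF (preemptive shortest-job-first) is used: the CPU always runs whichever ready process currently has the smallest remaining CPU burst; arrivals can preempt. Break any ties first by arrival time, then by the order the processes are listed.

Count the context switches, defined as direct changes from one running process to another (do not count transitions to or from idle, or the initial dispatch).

5

Gantt: | 10 0-1 | 12 1-3 | 10 3-6 | 13 6-11 | 11 11-17 | 14 17-27 |
Completion: 10=6  11=17  12=3  13=11  14=27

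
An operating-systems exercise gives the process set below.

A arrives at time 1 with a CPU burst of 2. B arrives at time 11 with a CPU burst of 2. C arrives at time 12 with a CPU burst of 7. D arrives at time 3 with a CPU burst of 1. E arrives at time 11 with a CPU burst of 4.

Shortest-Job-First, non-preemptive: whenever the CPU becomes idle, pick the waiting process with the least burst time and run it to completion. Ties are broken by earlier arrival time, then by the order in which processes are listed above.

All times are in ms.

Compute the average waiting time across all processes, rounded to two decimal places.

1.40

Schedule: | idle 0-1 | A 1-3 | D 3-4 | idle 4-11 | B 11-13 | E 13-17 | C 17-24 |
Completion: A=3  B=13  C=24  D=4  E=17
Turnaround (C−A): A=2  B=2  C=12  D=1  E=6
Waiting times: A=0, B=0, C=5, D=0, E=2
Average waiting = (0+0+5+0+2) / 5 = 7/5 = 1.40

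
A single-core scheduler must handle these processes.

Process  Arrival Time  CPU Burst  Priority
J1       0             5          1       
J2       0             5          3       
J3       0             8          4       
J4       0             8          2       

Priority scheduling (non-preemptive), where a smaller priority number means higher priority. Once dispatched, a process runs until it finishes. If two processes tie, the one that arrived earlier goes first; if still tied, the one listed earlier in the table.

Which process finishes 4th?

J3

Gantt: | J1 0-5 | J4 5-13 | J2 13-18 | J3 18-26 |
Completion: J1=5  J2=18  J3=26  J4=13
Finish order: J1 → J4 → J2 → J3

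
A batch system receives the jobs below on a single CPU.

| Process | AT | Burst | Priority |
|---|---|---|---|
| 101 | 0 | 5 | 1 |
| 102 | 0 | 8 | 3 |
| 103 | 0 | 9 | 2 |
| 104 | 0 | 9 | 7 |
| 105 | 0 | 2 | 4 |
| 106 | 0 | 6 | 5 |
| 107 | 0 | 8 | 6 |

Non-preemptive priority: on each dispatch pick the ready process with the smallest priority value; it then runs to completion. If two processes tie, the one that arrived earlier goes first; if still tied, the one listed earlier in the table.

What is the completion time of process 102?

22

Gantt: | 101 0-5 | 103 5-14 | 102 14-22 | 105 22-24 | 106 24-30 | 107 30-38 | 104 38-47 |
Completion: 101=5  102=22  103=14  104=47  105=24  106=30  107=38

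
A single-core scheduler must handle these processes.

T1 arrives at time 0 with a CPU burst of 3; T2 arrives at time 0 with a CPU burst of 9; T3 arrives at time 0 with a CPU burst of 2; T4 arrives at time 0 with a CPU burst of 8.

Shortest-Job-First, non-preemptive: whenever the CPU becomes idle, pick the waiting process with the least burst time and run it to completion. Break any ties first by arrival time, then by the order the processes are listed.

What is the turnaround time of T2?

22

Schedule: | T3 0-2 | T1 2-5 | T4 5-13 | T2 13-22 |
Completion: T1=5  T2=22  T3=2  T4=13
Turnaround(T2) = completion − arrival = 22 − 0 = 22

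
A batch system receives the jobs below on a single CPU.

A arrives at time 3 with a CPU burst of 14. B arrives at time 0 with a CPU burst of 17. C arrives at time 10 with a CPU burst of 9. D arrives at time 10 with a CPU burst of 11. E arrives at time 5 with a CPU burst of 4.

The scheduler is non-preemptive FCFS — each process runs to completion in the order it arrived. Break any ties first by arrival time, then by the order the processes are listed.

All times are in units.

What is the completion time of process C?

Schedule: | B 0-17 | A 17-31 | E 31-35 | C 35-44 | D 44-55 |
Completion: A=31  B=17  C=44  D=55  E=35
Turnaround (C−A): A=28  B=17  C=34  D=45  E=30

44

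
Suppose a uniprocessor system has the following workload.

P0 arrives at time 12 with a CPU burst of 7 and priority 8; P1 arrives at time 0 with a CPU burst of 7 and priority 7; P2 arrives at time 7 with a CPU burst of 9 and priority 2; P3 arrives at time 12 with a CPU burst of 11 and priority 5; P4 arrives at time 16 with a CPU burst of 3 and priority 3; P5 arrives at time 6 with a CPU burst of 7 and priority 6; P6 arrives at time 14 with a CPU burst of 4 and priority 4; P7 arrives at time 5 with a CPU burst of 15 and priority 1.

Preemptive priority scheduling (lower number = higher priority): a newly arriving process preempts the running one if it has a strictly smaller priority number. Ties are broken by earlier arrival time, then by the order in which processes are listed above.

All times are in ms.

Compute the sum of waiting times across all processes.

Schedule: | P1 0-5 | P7 5-20 | P2 20-29 | P4 29-32 | P6 32-36 | P3 36-47 | P5 47-54 | P1 54-56 | P0 56-63 |
Completion: P0=63  P1=56  P2=29  P3=47  P4=32  P5=54  P6=36  P7=20
Turnaround (C−A): P0=51  P1=56  P2=22  P3=35  P4=16  P5=48  P6=22  P7=15
Waiting = turnaround − burst: P0=44, P1=49, P2=13, P3=24, P4=13, P5=41, P6=18, P7=0
Total waiting = 44 + 49 + 13 + 24 + 13 + 41 + 18 + 0 = 202

202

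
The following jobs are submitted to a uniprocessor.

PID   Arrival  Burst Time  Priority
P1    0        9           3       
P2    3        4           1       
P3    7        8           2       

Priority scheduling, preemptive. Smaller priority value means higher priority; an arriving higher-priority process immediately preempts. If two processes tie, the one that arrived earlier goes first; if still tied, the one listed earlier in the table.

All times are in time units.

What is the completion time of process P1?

Gantt: | P1 0-3 | P2 3-7 | P3 7-15 | P1 15-21 |
Completion: P1=21  P2=7  P3=15

21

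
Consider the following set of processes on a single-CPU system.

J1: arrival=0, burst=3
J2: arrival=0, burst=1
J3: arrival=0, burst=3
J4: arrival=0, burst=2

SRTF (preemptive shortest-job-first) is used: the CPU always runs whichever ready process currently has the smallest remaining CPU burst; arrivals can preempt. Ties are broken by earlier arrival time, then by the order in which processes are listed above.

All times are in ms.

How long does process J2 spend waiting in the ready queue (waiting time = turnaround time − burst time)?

0

Timeline: | J2 0-1 | J4 1-3 | J1 3-6 | J3 6-9 |
Completion: J1=6  J2=1  J3=9  J4=3
Waiting(J2) = turnaround − burst = 1 − 1 = 0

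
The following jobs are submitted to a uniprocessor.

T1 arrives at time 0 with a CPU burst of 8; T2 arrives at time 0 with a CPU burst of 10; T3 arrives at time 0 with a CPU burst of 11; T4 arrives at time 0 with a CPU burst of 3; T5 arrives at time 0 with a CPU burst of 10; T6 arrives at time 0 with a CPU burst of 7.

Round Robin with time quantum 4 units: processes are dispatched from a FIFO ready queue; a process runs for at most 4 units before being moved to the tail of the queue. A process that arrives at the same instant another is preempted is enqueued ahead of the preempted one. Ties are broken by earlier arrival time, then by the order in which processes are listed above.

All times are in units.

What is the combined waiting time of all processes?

Timeline: | T1 0-4 | T2 4-8 | T3 8-12 | T4 12-15 | T5 15-19 | T6 19-23 | T1 23-27 | T2 27-31 | T3 31-35 | T5 35-39 | T6 39-42 | T2 42-44 | T3 44-47 | T5 47-49 |
Completion: T1=27  T2=44  T3=47  T4=15  T5=49  T6=42
Waiting = turnaround − burst: T1=19, T2=34, T3=36, T4=12, T5=39, T6=35
Total waiting = 19 + 34 + 36 + 12 + 39 + 35 = 175

175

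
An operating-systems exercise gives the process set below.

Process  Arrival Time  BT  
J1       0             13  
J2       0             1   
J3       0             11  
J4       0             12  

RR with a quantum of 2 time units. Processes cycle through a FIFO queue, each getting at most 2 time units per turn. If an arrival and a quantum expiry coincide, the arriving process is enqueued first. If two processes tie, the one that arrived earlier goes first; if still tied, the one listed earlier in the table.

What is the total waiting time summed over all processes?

73

Schedule: | J1 0-2 | J2 2-3 | J3 3-5 | J4 5-7 | J1 7-9 | J3 9-11 | J4 11-13 | J1 13-15 | J3 15-17 | J4 17-19 | J1 19-21 | J3 21-23 | J4 23-25 | J1 25-27 | J3 27-29 | J4 29-31 | J1 31-33 | J3 33-34 | J4 34-36 | J1 36-37 |
Completion: J1=37  J2=3  J3=34  J4=36
Turnaround (C−A): J1=37  J2=3  J3=34  J4=36
Waiting = turnaround − burst: J1=24, J2=2, J3=23, J4=24
Total waiting = 24 + 2 + 23 + 24 = 73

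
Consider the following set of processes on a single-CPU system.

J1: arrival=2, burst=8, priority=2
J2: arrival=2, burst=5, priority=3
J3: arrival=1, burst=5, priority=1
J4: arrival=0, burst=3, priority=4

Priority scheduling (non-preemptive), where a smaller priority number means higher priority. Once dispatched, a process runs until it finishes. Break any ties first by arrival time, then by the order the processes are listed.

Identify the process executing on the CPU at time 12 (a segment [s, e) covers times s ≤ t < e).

Gantt: | J4 0-3 | J3 3-8 | J1 8-16 | J2 16-21 |
Completion: J1=16  J2=21  J3=8  J4=3
Turnaround (C−A): J1=14  J2=19  J3=7  J4=3

J1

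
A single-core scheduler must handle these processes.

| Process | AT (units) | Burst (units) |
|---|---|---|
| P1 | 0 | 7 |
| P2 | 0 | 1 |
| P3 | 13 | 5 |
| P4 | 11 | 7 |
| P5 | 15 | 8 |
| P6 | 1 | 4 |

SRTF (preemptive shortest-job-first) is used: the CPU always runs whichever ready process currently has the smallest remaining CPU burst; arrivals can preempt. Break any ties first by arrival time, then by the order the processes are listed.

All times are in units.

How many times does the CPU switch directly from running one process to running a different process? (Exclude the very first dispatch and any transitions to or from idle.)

Gantt: | P2 0-1 | P6 1-5 | P1 5-12 | P4 12-13 | P3 13-18 | P4 18-24 | P5 24-32 |
Completion: P1=12  P2=1  P3=18  P4=24  P5=32  P6=5
Turnaround (C−A): P1=12  P2=1  P3=5  P4=13  P5=17  P6=4

6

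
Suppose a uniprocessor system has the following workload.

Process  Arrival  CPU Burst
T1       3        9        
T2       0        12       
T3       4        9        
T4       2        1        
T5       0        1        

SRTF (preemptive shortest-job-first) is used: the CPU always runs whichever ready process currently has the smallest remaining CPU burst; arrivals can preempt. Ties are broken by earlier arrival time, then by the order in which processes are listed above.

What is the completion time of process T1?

12

Gantt: | T5 0-1 | T2 1-2 | T4 2-3 | T1 3-12 | T3 12-21 | T2 21-32 |
Completion: T1=12  T2=32  T3=21  T4=3  T5=1
Turnaround (C−A): T1=9  T2=32  T3=17  T4=1  T5=1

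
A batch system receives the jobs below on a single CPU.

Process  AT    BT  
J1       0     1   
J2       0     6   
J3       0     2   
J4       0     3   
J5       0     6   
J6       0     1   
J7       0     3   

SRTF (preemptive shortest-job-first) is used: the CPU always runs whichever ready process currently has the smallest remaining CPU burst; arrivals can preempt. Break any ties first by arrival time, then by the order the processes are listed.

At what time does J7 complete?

Schedule: | J1 0-1 | J6 1-2 | J3 2-4 | J4 4-7 | J7 7-10 | J2 10-16 | J5 16-22 |
Completion: J1=1  J2=16  J3=4  J4=7  J5=22  J6=2  J7=10

10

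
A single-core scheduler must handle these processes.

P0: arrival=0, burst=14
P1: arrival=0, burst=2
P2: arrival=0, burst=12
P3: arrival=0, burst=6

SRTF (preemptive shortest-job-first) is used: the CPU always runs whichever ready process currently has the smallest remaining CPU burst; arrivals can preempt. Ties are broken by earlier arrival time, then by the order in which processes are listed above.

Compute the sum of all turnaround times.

64

Schedule: | P1 0-2 | P3 2-8 | P2 8-20 | P0 20-34 |
Completion: P0=34  P1=2  P2=20  P3=8
Turnaround (C−A): P0=34  P1=2  P2=20  P3=8
Turnaround = completion − arrival: P0=34, P1=2, P2=20, P3=8
Total turnaround = 34 + 2 + 20 + 8 = 64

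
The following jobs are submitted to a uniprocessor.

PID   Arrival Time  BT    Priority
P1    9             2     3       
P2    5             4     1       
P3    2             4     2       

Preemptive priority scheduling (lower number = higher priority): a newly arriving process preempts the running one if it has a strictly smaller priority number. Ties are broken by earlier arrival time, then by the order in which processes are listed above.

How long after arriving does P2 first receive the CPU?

0

Timeline: | idle 0-2 | P3 2-5 | P2 5-9 | P3 9-10 | P1 10-12 |
Completion: P1=12  P2=9  P3=10
Turnaround (C−A): P1=3  P2=4  P3=8
Response(P2) = first start − arrival = 5 − 5 = 0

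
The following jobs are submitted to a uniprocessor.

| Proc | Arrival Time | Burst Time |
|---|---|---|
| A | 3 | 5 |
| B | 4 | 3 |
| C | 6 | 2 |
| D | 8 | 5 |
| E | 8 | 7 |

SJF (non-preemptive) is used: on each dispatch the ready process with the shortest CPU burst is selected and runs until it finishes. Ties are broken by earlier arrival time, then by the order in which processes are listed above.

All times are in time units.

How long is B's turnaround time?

9

Timeline: | idle 0-3 | A 3-8 | C 8-10 | B 10-13 | D 13-18 | E 18-25 |
Completion: A=8  B=13  C=10  D=18  E=25
Turnaround (C−A): A=5  B=9  C=4  D=10  E=17
Turnaround(B) = completion − arrival = 13 − 4 = 9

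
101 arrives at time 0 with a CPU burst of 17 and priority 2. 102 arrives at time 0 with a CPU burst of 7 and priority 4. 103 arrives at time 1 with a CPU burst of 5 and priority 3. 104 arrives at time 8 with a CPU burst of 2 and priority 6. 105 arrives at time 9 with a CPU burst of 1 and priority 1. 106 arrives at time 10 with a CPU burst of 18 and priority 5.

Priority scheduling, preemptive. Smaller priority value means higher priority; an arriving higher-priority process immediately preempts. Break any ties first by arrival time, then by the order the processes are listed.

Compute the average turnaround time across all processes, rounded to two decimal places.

25.17

Gantt: | 101 0-9 | 105 9-10 | 101 10-18 | 103 18-23 | 102 23-30 | 106 30-48 | 104 48-50 |
Completion: 101=18  102=30  103=23  104=50  105=10  106=48
Turnaround times: 101=18, 102=30, 103=22, 104=42, 105=1, 106=38
Average turnaround = (18+30+22+42+1+38) / 6 = 151/6 = 25.17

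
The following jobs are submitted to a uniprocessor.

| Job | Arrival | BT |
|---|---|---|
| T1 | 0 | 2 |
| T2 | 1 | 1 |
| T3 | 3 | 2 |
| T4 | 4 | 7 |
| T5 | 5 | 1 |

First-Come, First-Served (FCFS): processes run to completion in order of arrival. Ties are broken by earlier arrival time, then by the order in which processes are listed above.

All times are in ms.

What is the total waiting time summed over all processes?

9

Schedule: | T1 0-2 | T2 2-3 | T3 3-5 | T4 5-12 | T5 12-13 |
Completion: T1=2  T2=3  T3=5  T4=12  T5=13
Turnaround (C−A): T1=2  T2=2  T3=2  T4=8  T5=8
Waiting = turnaround − burst: T1=0, T2=1, T3=0, T4=1, T5=7
Total waiting = 0 + 1 + 0 + 1 + 7 = 9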